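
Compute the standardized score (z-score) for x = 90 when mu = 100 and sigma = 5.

-2

Step 1: Recall the z-score formula: z = (x - mu) / sigma
Step 2: Substitute values: z = (90 - 100) / 5
Step 3: z = -10 / 5 = -2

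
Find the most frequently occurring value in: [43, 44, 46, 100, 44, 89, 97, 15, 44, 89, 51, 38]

44

Step 1: Count the frequency of each value:
  15: appears 1 time(s)
  38: appears 1 time(s)
  43: appears 1 time(s)
  44: appears 3 time(s)
  46: appears 1 time(s)
  51: appears 1 time(s)
  89: appears 2 time(s)
  97: appears 1 time(s)
  100: appears 1 time(s)
Step 2: The value 44 appears most frequently (3 times).
Step 3: Mode = 44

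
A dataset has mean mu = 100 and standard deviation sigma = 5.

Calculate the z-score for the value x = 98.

-0.4

Step 1: Recall the z-score formula: z = (x - mu) / sigma
Step 2: Substitute values: z = (98 - 100) / 5
Step 3: z = -2 / 5 = -0.4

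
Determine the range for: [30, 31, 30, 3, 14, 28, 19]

28

Step 1: Identify the maximum value: max = 31
Step 2: Identify the minimum value: min = 3
Step 3: Range = max - min = 31 - 3 = 28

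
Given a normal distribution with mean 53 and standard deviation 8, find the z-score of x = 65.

1.5

Step 1: Recall the z-score formula: z = (x - mu) / sigma
Step 2: Substitute values: z = (65 - 53) / 8
Step 3: z = 12 / 8 = 1.5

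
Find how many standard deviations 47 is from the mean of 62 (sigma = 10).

-1.5

Step 1: Recall the z-score formula: z = (x - mu) / sigma
Step 2: Substitute values: z = (47 - 62) / 10
Step 3: z = -15 / 10 = -1.5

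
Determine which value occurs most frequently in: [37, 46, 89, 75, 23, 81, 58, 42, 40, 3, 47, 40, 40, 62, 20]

40

Step 1: Count the frequency of each value:
  3: appears 1 time(s)
  20: appears 1 time(s)
  23: appears 1 time(s)
  37: appears 1 time(s)
  40: appears 3 time(s)
  42: appears 1 time(s)
  46: appears 1 time(s)
  47: appears 1 time(s)
  58: appears 1 time(s)
  62: appears 1 time(s)
  75: appears 1 time(s)
  81: appears 1 time(s)
  89: appears 1 time(s)
Step 2: The value 40 appears most frequently (3 times).
Step 3: Mode = 40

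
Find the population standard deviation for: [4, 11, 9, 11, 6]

2.7857

Step 1: Compute the mean: 8.2
Step 2: Sum of squared deviations from the mean: 38.8
Step 3: Population variance = 38.8 / 5 = 7.76
Step 4: Standard deviation = sqrt(7.76) = 2.7857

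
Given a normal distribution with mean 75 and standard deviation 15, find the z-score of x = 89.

0.9333

Step 1: Recall the z-score formula: z = (x - mu) / sigma
Step 2: Substitute values: z = (89 - 75) / 15
Step 3: z = 14 / 15 = 0.9333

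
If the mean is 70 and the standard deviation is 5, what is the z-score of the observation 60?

-2

Step 1: Recall the z-score formula: z = (x - mu) / sigma
Step 2: Substitute values: z = (60 - 70) / 5
Step 3: z = -10 / 5 = -2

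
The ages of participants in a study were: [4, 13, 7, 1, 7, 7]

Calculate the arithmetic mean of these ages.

6.5

Step 1: Sum all values: 4 + 13 + 7 + 1 + 7 + 7 = 39
Step 2: Count the number of values: n = 6
Step 3: Mean = sum / n = 39 / 6 = 6.5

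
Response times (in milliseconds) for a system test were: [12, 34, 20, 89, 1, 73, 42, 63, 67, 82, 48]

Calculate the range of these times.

88

Step 1: Identify the maximum value: max = 89
Step 2: Identify the minimum value: min = 1
Step 3: Range = max - min = 89 - 1 = 88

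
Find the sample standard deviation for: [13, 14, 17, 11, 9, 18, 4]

4.8206

Step 1: Compute the mean: 12.2857
Step 2: Sum of squared deviations from the mean: 139.4286
Step 3: Sample variance = 139.4286 / 6 = 23.2381
Step 4: Standard deviation = sqrt(23.2381) = 4.8206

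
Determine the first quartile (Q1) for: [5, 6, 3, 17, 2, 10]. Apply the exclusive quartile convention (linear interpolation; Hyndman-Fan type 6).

2.75

Step 1: Sort the data: [2, 3, 5, 6, 10, 17]
Step 2: n = 6
Step 3: Using the exclusive quartile method:
  Q1 = 2.75
  Q2 (median) = 5.5
  Q3 = 11.75
  IQR = Q3 - Q1 = 11.75 - 2.75 = 9
Step 4: Q1 = 2.75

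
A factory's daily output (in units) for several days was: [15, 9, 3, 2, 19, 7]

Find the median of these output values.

8

Step 1: Sort the data in ascending order: [2, 3, 7, 9, 15, 19]
Step 2: The number of values is n = 6.
Step 3: Since n is even, the median is the average of positions 3 and 4:
  Median = (7 + 9) / 2 = 8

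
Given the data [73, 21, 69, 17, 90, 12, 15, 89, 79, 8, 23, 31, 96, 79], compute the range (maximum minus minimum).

88

Step 1: Identify the maximum value: max = 96
Step 2: Identify the minimum value: min = 8
Step 3: Range = max - min = 96 - 8 = 88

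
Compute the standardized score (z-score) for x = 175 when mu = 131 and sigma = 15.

2.9333

Step 1: Recall the z-score formula: z = (x - mu) / sigma
Step 2: Substitute values: z = (175 - 131) / 15
Step 3: z = 44 / 15 = 2.9333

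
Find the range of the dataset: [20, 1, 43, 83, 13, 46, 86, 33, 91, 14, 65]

90

Step 1: Identify the maximum value: max = 91
Step 2: Identify the minimum value: min = 1
Step 3: Range = max - min = 91 - 1 = 90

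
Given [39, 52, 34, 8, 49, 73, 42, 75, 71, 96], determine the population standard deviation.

24.0185

Step 1: Compute the mean: 53.9
Step 2: Sum of squared deviations from the mean: 5768.9
Step 3: Population variance = 5768.9 / 10 = 576.89
Step 4: Standard deviation = sqrt(576.89) = 24.0185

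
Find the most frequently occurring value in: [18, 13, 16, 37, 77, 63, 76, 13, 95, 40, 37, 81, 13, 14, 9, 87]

13

Step 1: Count the frequency of each value:
  9: appears 1 time(s)
  13: appears 3 time(s)
  14: appears 1 time(s)
  16: appears 1 time(s)
  18: appears 1 time(s)
  37: appears 2 time(s)
  40: appears 1 time(s)
  63: appears 1 time(s)
  76: appears 1 time(s)
  77: appears 1 time(s)
  81: appears 1 time(s)
  87: appears 1 time(s)
  95: appears 1 time(s)
Step 2: The value 13 appears most frequently (3 times).
Step 3: Mode = 13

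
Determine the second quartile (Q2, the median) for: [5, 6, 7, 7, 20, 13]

7

Step 1: Sort the data: [5, 6, 7, 7, 13, 20]
Step 2: n = 6
Step 3: Q2 is the median. Since n is even, it is the average of the values at positions 3 and 4:
  Q2 = (7 + 7) / 2 = 7
Step 4: Q2 = 7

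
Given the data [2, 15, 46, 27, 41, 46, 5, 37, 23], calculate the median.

27

Step 1: Sort the data in ascending order: [2, 5, 15, 23, 27, 37, 41, 46, 46]
Step 2: The number of values is n = 9.
Step 3: Since n is odd, the median is the middle value at position 5: 27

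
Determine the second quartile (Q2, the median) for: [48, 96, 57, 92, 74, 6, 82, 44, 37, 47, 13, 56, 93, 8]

52

Step 1: Sort the data: [6, 8, 13, 37, 44, 47, 48, 56, 57, 74, 82, 92, 93, 96]
Step 2: n = 14
Step 3: Q2 is the median. Since n is even, it is the average of the values at positions 7 and 8:
  Q2 = (48 + 56) / 2 = 52
Step 4: Q2 = 52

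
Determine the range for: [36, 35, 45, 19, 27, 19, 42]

26

Step 1: Identify the maximum value: max = 45
Step 2: Identify the minimum value: min = 19
Step 3: Range = max - min = 45 - 19 = 26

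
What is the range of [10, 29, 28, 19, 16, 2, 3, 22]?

27

Step 1: Identify the maximum value: max = 29
Step 2: Identify the minimum value: min = 2
Step 3: Range = max - min = 29 - 2 = 27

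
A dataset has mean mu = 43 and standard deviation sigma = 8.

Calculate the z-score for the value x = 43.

0

Step 1: Recall the z-score formula: z = (x - mu) / sigma
Step 2: Substitute values: z = (43 - 43) / 8
Step 3: z = 0 / 8 = 0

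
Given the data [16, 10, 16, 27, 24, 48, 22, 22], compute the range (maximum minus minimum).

38

Step 1: Identify the maximum value: max = 48
Step 2: Identify the minimum value: min = 10
Step 3: Range = max - min = 48 - 10 = 38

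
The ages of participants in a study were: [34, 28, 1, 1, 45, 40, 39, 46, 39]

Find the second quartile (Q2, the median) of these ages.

39

Step 1: Sort the data: [1, 1, 28, 34, 39, 39, 40, 45, 46]
Step 2: n = 9
Step 3: Q2 is the median. Since n is odd, it is the middle value at position 5: 39
Step 4: Q2 = 39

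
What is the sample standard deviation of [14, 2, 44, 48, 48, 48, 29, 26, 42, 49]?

16.5999

Step 1: Compute the mean: 35
Step 2: Sum of squared deviations from the mean: 2480
Step 3: Sample variance = 2480 / 9 = 275.5556
Step 4: Standard deviation = sqrt(275.5556) = 16.5999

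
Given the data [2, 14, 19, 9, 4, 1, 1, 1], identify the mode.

1

Step 1: Count the frequency of each value:
  1: appears 3 time(s)
  2: appears 1 time(s)
  4: appears 1 time(s)
  9: appears 1 time(s)
  14: appears 1 time(s)
  19: appears 1 time(s)
Step 2: The value 1 appears most frequently (3 times).
Step 3: Mode = 1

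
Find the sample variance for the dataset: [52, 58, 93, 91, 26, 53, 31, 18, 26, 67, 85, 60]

678

Step 1: Compute the mean: (52 + 58 + 93 + 91 + 26 + 53 + 31 + 18 + 26 + 67 + 85 + 60) / 12 = 55
Step 2: Compute squared deviations from the mean:
  (52 - 55)^2 = 9
  (58 - 55)^2 = 9
  (93 - 55)^2 = 1444
  (91 - 55)^2 = 1296
  (26 - 55)^2 = 841
  (53 - 55)^2 = 4
  (31 - 55)^2 = 576
  (18 - 55)^2 = 1369
  (26 - 55)^2 = 841
  (67 - 55)^2 = 144
  (85 - 55)^2 = 900
  (60 - 55)^2 = 25
Step 3: Sum of squared deviations = 7458
Step 4: Sample variance = 7458 / 11 = 678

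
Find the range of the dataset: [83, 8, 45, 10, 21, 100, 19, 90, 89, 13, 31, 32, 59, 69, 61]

92

Step 1: Identify the maximum value: max = 100
Step 2: Identify the minimum value: min = 8
Step 3: Range = max - min = 100 - 8 = 92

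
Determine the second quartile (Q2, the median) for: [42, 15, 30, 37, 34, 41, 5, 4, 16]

30

Step 1: Sort the data: [4, 5, 15, 16, 30, 34, 37, 41, 42]
Step 2: n = 9
Step 3: Q2 is the median. Since n is odd, it is the middle value at position 5: 30
Step 4: Q2 = 30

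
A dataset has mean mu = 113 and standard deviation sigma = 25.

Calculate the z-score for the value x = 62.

-2.04

Step 1: Recall the z-score formula: z = (x - mu) / sigma
Step 2: Substitute values: z = (62 - 113) / 25
Step 3: z = -51 / 25 = -2.04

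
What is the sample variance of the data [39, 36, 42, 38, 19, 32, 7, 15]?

169.4286

Step 1: Compute the mean: (39 + 36 + 42 + 38 + 19 + 32 + 7 + 15) / 8 = 28.5
Step 2: Compute squared deviations from the mean:
  (39 - 28.5)^2 = 110.25
  (36 - 28.5)^2 = 56.25
  (42 - 28.5)^2 = 182.25
  (38 - 28.5)^2 = 90.25
  (19 - 28.5)^2 = 90.25
  (32 - 28.5)^2 = 12.25
  (7 - 28.5)^2 = 462.25
  (15 - 28.5)^2 = 182.25
Step 3: Sum of squared deviations = 1186
Step 4: Sample variance = 1186 / 7 = 169.4286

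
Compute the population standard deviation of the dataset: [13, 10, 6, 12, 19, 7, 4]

4.7035

Step 1: Compute the mean: 10.1429
Step 2: Sum of squared deviations from the mean: 154.8571
Step 3: Population variance = 154.8571 / 7 = 22.1224
Step 4: Standard deviation = sqrt(22.1224) = 4.7035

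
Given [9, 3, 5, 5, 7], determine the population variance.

4.16

Step 1: Compute the mean: (9 + 3 + 5 + 5 + 7) / 5 = 5.8
Step 2: Compute squared deviations from the mean:
  (9 - 5.8)^2 = 10.24
  (3 - 5.8)^2 = 7.84
  (5 - 5.8)^2 = 0.64
  (5 - 5.8)^2 = 0.64
  (7 - 5.8)^2 = 1.44
Step 3: Sum of squared deviations = 20.8
Step 4: Population variance = 20.8 / 5 = 4.16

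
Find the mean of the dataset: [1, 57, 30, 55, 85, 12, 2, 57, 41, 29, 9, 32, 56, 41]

36.2143

Step 1: Sum all values: 1 + 57 + 30 + 55 + 85 + 12 + 2 + 57 + 41 + 29 + 9 + 32 + 56 + 41 = 507
Step 2: Count the number of values: n = 14
Step 3: Mean = sum / n = 507 / 14 = 36.2143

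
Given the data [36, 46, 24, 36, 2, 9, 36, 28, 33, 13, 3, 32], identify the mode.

36

Step 1: Count the frequency of each value:
  2: appears 1 time(s)
  3: appears 1 time(s)
  9: appears 1 time(s)
  13: appears 1 time(s)
  24: appears 1 time(s)
  28: appears 1 time(s)
  32: appears 1 time(s)
  33: appears 1 time(s)
  36: appears 3 time(s)
  46: appears 1 time(s)
Step 2: The value 36 appears most frequently (3 times).
Step 3: Mode = 36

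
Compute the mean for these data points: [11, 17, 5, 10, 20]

12.6

Step 1: Sum all values: 11 + 17 + 5 + 10 + 20 = 63
Step 2: Count the number of values: n = 5
Step 3: Mean = sum / n = 63 / 5 = 12.6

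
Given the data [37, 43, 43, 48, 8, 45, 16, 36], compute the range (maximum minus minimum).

40

Step 1: Identify the maximum value: max = 48
Step 2: Identify the minimum value: min = 8
Step 3: Range = max - min = 48 - 8 = 40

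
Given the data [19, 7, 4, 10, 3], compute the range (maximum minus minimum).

16

Step 1: Identify the maximum value: max = 19
Step 2: Identify the minimum value: min = 3
Step 3: Range = max - min = 19 - 3 = 16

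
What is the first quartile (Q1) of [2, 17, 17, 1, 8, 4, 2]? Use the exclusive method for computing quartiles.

2

Step 1: Sort the data: [1, 2, 2, 4, 8, 17, 17]
Step 2: n = 7
Step 3: Using the exclusive quartile method:
  Q1 = 2
  Q2 (median) = 4
  Q3 = 17
  IQR = Q3 - Q1 = 17 - 2 = 15
Step 4: Q1 = 2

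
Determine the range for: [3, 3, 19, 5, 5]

16

Step 1: Identify the maximum value: max = 19
Step 2: Identify the minimum value: min = 3
Step 3: Range = max - min = 19 - 3 = 16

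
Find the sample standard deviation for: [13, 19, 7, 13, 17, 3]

6.0332

Step 1: Compute the mean: 12
Step 2: Sum of squared deviations from the mean: 182
Step 3: Sample variance = 182 / 5 = 36.4
Step 4: Standard deviation = sqrt(36.4) = 6.0332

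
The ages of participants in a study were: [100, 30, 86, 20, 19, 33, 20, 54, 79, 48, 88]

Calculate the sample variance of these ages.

948.4727

Step 1: Compute the mean: (100 + 30 + 86 + 20 + 19 + 33 + 20 + 54 + 79 + 48 + 88) / 11 = 52.4545
Step 2: Compute squared deviations from the mean:
  (100 - 52.4545)^2 = 2260.5702
  (30 - 52.4545)^2 = 504.2066
  (86 - 52.4545)^2 = 1125.2975
  (20 - 52.4545)^2 = 1053.2975
  (19 - 52.4545)^2 = 1119.2066
  (33 - 52.4545)^2 = 378.4793
  (20 - 52.4545)^2 = 1053.2975
  (54 - 52.4545)^2 = 2.3884
  (79 - 52.4545)^2 = 704.6612
  (48 - 52.4545)^2 = 19.843
  (88 - 52.4545)^2 = 1263.4793
Step 3: Sum of squared deviations = 9484.7273
Step 4: Sample variance = 9484.7273 / 10 = 948.4727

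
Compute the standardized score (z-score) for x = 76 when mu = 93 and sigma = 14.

-1.2143

Step 1: Recall the z-score formula: z = (x - mu) / sigma
Step 2: Substitute values: z = (76 - 93) / 14
Step 3: z = -17 / 14 = -1.2143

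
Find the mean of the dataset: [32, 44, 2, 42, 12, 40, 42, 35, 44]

32.5556

Step 1: Sum all values: 32 + 44 + 2 + 42 + 12 + 40 + 42 + 35 + 44 = 293
Step 2: Count the number of values: n = 9
Step 3: Mean = sum / n = 293 / 9 = 32.5556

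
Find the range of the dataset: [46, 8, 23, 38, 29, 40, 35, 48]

40

Step 1: Identify the maximum value: max = 48
Step 2: Identify the minimum value: min = 8
Step 3: Range = max - min = 48 - 8 = 40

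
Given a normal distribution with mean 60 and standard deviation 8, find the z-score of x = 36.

-3

Step 1: Recall the z-score formula: z = (x - mu) / sigma
Step 2: Substitute values: z = (36 - 60) / 8
Step 3: z = -24 / 8 = -3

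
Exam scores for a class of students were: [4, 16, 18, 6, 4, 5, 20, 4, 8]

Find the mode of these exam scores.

4

Step 1: Count the frequency of each value:
  4: appears 3 time(s)
  5: appears 1 time(s)
  6: appears 1 time(s)
  8: appears 1 time(s)
  16: appears 1 time(s)
  18: appears 1 time(s)
  20: appears 1 time(s)
Step 2: The value 4 appears most frequently (3 times).
Step 3: Mode = 4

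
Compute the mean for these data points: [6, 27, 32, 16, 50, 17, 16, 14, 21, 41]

24

Step 1: Sum all values: 6 + 27 + 32 + 16 + 50 + 17 + 16 + 14 + 21 + 41 = 240
Step 2: Count the number of values: n = 10
Step 3: Mean = sum / n = 240 / 10 = 24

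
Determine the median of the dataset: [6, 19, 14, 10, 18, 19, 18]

18

Step 1: Sort the data in ascending order: [6, 10, 14, 18, 18, 19, 19]
Step 2: The number of values is n = 7.
Step 3: Since n is odd, the median is the middle value at position 4: 18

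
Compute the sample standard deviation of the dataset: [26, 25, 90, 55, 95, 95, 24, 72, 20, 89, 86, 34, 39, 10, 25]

31.93

Step 1: Compute the mean: 52.3333
Step 2: Sum of squared deviations from the mean: 14273.3333
Step 3: Sample variance = 14273.3333 / 14 = 1019.5238
Step 4: Standard deviation = sqrt(1019.5238) = 31.93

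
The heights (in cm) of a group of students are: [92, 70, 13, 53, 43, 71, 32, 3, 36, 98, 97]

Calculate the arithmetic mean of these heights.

55.2727

Step 1: Sum all values: 92 + 70 + 13 + 53 + 43 + 71 + 32 + 3 + 36 + 98 + 97 = 608
Step 2: Count the number of values: n = 11
Step 3: Mean = sum / n = 608 / 11 = 55.2727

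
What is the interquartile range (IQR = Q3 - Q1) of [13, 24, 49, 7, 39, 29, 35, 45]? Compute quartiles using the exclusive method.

27.75

Step 1: Sort the data: [7, 13, 24, 29, 35, 39, 45, 49]
Step 2: n = 8
Step 3: Using the exclusive quartile method:
  Q1 = 15.75
  Q2 (median) = 32
  Q3 = 43.5
  IQR = Q3 - Q1 = 43.5 - 15.75 = 27.75
Step 4: IQR = 27.75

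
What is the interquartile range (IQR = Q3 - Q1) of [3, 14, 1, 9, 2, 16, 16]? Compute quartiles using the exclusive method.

14

Step 1: Sort the data: [1, 2, 3, 9, 14, 16, 16]
Step 2: n = 7
Step 3: Using the exclusive quartile method:
  Q1 = 2
  Q2 (median) = 9
  Q3 = 16
  IQR = Q3 - Q1 = 16 - 2 = 14
Step 4: IQR = 14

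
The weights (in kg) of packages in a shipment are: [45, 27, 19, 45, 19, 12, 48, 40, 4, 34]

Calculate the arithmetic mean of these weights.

29.3

Step 1: Sum all values: 45 + 27 + 19 + 45 + 19 + 12 + 48 + 40 + 4 + 34 = 293
Step 2: Count the number of values: n = 10
Step 3: Mean = sum / n = 293 / 10 = 29.3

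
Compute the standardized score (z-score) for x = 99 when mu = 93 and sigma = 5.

1.2

Step 1: Recall the z-score formula: z = (x - mu) / sigma
Step 2: Substitute values: z = (99 - 93) / 5
Step 3: z = 6 / 5 = 1.2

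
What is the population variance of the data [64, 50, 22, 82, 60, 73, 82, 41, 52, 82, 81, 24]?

444.9097

Step 1: Compute the mean: (64 + 50 + 22 + 82 + 60 + 73 + 82 + 41 + 52 + 82 + 81 + 24) / 12 = 59.4167
Step 2: Compute squared deviations from the mean:
  (64 - 59.4167)^2 = 21.0069
  (50 - 59.4167)^2 = 88.6736
  (22 - 59.4167)^2 = 1400.0069
  (82 - 59.4167)^2 = 510.0069
  (60 - 59.4167)^2 = 0.3403
  (73 - 59.4167)^2 = 184.5069
  (82 - 59.4167)^2 = 510.0069
  (41 - 59.4167)^2 = 339.1736
  (52 - 59.4167)^2 = 55.0069
  (82 - 59.4167)^2 = 510.0069
  (81 - 59.4167)^2 = 465.8403
  (24 - 59.4167)^2 = 1254.3403
Step 3: Sum of squared deviations = 5338.9167
Step 4: Population variance = 5338.9167 / 12 = 444.9097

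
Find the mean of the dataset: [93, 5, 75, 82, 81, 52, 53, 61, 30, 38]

57

Step 1: Sum all values: 93 + 5 + 75 + 82 + 81 + 52 + 53 + 61 + 30 + 38 = 570
Step 2: Count the number of values: n = 10
Step 3: Mean = sum / n = 570 / 10 = 57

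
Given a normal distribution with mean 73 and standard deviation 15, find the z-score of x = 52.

-1.4

Step 1: Recall the z-score formula: z = (x - mu) / sigma
Step 2: Substitute values: z = (52 - 73) / 15
Step 3: z = -21 / 15 = -1.4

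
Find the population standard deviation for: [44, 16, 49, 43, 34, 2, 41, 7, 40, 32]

15.715

Step 1: Compute the mean: 30.8
Step 2: Sum of squared deviations from the mean: 2469.6
Step 3: Population variance = 2469.6 / 10 = 246.96
Step 4: Standard deviation = sqrt(246.96) = 15.715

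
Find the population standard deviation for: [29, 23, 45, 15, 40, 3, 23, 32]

12.5971

Step 1: Compute the mean: 26.25
Step 2: Sum of squared deviations from the mean: 1269.5
Step 3: Population variance = 1269.5 / 8 = 158.6875
Step 4: Standard deviation = sqrt(158.6875) = 12.5971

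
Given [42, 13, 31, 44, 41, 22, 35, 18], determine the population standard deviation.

11.0651

Step 1: Compute the mean: 30.75
Step 2: Sum of squared deviations from the mean: 979.5
Step 3: Population variance = 979.5 / 8 = 122.4375
Step 4: Standard deviation = sqrt(122.4375) = 11.0651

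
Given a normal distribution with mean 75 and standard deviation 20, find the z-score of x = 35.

-2

Step 1: Recall the z-score formula: z = (x - mu) / sigma
Step 2: Substitute values: z = (35 - 75) / 20
Step 3: z = -40 / 20 = -2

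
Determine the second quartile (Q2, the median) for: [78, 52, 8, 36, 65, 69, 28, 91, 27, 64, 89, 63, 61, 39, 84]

63

Step 1: Sort the data: [8, 27, 28, 36, 39, 52, 61, 63, 64, 65, 69, 78, 84, 89, 91]
Step 2: n = 15
Step 3: Q2 is the median. Since n is odd, it is the middle value at position 8: 63
Step 4: Q2 = 63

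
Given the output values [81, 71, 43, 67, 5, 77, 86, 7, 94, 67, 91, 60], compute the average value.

62.4167

Step 1: Sum all values: 81 + 71 + 43 + 67 + 5 + 77 + 86 + 7 + 94 + 67 + 91 + 60 = 749
Step 2: Count the number of values: n = 12
Step 3: Mean = sum / n = 749 / 12 = 62.4167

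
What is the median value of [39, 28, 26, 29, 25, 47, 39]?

29

Step 1: Sort the data in ascending order: [25, 26, 28, 29, 39, 39, 47]
Step 2: The number of values is n = 7.
Step 3: Since n is odd, the median is the middle value at position 4: 29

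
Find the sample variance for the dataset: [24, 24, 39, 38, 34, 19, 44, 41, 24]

84.3611

Step 1: Compute the mean: (24 + 24 + 39 + 38 + 34 + 19 + 44 + 41 + 24) / 9 = 31.8889
Step 2: Compute squared deviations from the mean:
  (24 - 31.8889)^2 = 62.2346
  (24 - 31.8889)^2 = 62.2346
  (39 - 31.8889)^2 = 50.5679
  (38 - 31.8889)^2 = 37.3457
  (34 - 31.8889)^2 = 4.4568
  (19 - 31.8889)^2 = 166.1235
  (44 - 31.8889)^2 = 146.679
  (41 - 31.8889)^2 = 83.0123
  (24 - 31.8889)^2 = 62.2346
Step 3: Sum of squared deviations = 674.8889
Step 4: Sample variance = 674.8889 / 8 = 84.3611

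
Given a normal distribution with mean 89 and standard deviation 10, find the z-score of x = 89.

0

Step 1: Recall the z-score formula: z = (x - mu) / sigma
Step 2: Substitute values: z = (89 - 89) / 10
Step 3: z = 0 / 10 = 0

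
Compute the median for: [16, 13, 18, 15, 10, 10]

14

Step 1: Sort the data in ascending order: [10, 10, 13, 15, 16, 18]
Step 2: The number of values is n = 6.
Step 3: Since n is even, the median is the average of positions 3 and 4:
  Median = (13 + 15) / 2 = 14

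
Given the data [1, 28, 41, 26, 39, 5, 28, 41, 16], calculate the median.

28

Step 1: Sort the data in ascending order: [1, 5, 16, 26, 28, 28, 39, 41, 41]
Step 2: The number of values is n = 9.
Step 3: Since n is odd, the median is the middle value at position 5: 28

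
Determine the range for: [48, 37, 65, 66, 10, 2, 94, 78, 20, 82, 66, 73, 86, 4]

92

Step 1: Identify the maximum value: max = 94
Step 2: Identify the minimum value: min = 2
Step 3: Range = max - min = 94 - 2 = 92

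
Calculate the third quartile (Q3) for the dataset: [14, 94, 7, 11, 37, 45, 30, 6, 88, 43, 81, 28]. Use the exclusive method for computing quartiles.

72

Step 1: Sort the data: [6, 7, 11, 14, 28, 30, 37, 43, 45, 81, 88, 94]
Step 2: n = 12
Step 3: Using the exclusive quartile method:
  Q1 = 11.75
  Q2 (median) = 33.5
  Q3 = 72
  IQR = Q3 - Q1 = 72 - 11.75 = 60.25
Step 4: Q3 = 72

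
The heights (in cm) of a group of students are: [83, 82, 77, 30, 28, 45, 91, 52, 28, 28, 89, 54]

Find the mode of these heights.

28

Step 1: Count the frequency of each value:
  28: appears 3 time(s)
  30: appears 1 time(s)
  45: appears 1 time(s)
  52: appears 1 time(s)
  54: appears 1 time(s)
  77: appears 1 time(s)
  82: appears 1 time(s)
  83: appears 1 time(s)
  89: appears 1 time(s)
  91: appears 1 time(s)
Step 2: The value 28 appears most frequently (3 times).
Step 3: Mode = 28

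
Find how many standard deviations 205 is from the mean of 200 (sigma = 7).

0.7143

Step 1: Recall the z-score formula: z = (x - mu) / sigma
Step 2: Substitute values: z = (205 - 200) / 7
Step 3: z = 5 / 7 = 0.7143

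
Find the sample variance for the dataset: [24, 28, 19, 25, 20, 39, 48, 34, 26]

89.6944

Step 1: Compute the mean: (24 + 28 + 19 + 25 + 20 + 39 + 48 + 34 + 26) / 9 = 29.2222
Step 2: Compute squared deviations from the mean:
  (24 - 29.2222)^2 = 27.2716
  (28 - 29.2222)^2 = 1.4938
  (19 - 29.2222)^2 = 104.4938
  (25 - 29.2222)^2 = 17.8272
  (20 - 29.2222)^2 = 85.0494
  (39 - 29.2222)^2 = 95.6049
  (48 - 29.2222)^2 = 352.6049
  (34 - 29.2222)^2 = 22.8272
  (26 - 29.2222)^2 = 10.3827
Step 3: Sum of squared deviations = 717.5556
Step 4: Sample variance = 717.5556 / 8 = 89.6944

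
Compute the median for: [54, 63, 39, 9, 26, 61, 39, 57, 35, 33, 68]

39

Step 1: Sort the data in ascending order: [9, 26, 33, 35, 39, 39, 54, 57, 61, 63, 68]
Step 2: The number of values is n = 11.
Step 3: Since n is odd, the median is the middle value at position 6: 39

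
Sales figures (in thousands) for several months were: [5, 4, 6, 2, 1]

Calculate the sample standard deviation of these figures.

2.0736

Step 1: Compute the mean: 3.6
Step 2: Sum of squared deviations from the mean: 17.2
Step 3: Sample variance = 17.2 / 4 = 4.3
Step 4: Standard deviation = sqrt(4.3) = 2.0736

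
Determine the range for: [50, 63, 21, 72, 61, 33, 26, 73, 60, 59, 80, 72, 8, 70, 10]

72

Step 1: Identify the maximum value: max = 80
Step 2: Identify the minimum value: min = 8
Step 3: Range = max - min = 80 - 8 = 72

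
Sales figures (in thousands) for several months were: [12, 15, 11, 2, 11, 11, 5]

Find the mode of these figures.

11

Step 1: Count the frequency of each value:
  2: appears 1 time(s)
  5: appears 1 time(s)
  11: appears 3 time(s)
  12: appears 1 time(s)
  15: appears 1 time(s)
Step 2: The value 11 appears most frequently (3 times).
Step 3: Mode = 11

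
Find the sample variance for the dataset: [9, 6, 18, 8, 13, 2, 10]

25.9524

Step 1: Compute the mean: (9 + 6 + 18 + 8 + 13 + 2 + 10) / 7 = 9.4286
Step 2: Compute squared deviations from the mean:
  (9 - 9.4286)^2 = 0.1837
  (6 - 9.4286)^2 = 11.7551
  (18 - 9.4286)^2 = 73.4694
  (8 - 9.4286)^2 = 2.0408
  (13 - 9.4286)^2 = 12.7551
  (2 - 9.4286)^2 = 55.1837
  (10 - 9.4286)^2 = 0.3265
Step 3: Sum of squared deviations = 155.7143
Step 4: Sample variance = 155.7143 / 6 = 25.9524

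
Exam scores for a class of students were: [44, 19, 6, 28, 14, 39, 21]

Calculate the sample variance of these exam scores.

182.9524

Step 1: Compute the mean: (44 + 19 + 6 + 28 + 14 + 39 + 21) / 7 = 24.4286
Step 2: Compute squared deviations from the mean:
  (44 - 24.4286)^2 = 383.0408
  (19 - 24.4286)^2 = 29.4694
  (6 - 24.4286)^2 = 339.6122
  (28 - 24.4286)^2 = 12.7551
  (14 - 24.4286)^2 = 108.7551
  (39 - 24.4286)^2 = 212.3265
  (21 - 24.4286)^2 = 11.7551
Step 3: Sum of squared deviations = 1097.7143
Step 4: Sample variance = 1097.7143 / 6 = 182.9524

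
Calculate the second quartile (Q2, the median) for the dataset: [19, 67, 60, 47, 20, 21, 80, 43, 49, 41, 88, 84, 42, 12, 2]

43

Step 1: Sort the data: [2, 12, 19, 20, 21, 41, 42, 43, 47, 49, 60, 67, 80, 84, 88]
Step 2: n = 15
Step 3: Q2 is the median. Since n is odd, it is the middle value at position 8: 43
Step 4: Q2 = 43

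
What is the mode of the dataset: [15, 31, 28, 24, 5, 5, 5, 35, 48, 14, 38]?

5

Step 1: Count the frequency of each value:
  5: appears 3 time(s)
  14: appears 1 time(s)
  15: appears 1 time(s)
  24: appears 1 time(s)
  28: appears 1 time(s)
  31: appears 1 time(s)
  35: appears 1 time(s)
  38: appears 1 time(s)
  48: appears 1 time(s)
Step 2: The value 5 appears most frequently (3 times).
Step 3: Mode = 5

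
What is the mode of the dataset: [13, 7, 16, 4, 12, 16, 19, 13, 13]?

13

Step 1: Count the frequency of each value:
  4: appears 1 time(s)
  7: appears 1 time(s)
  12: appears 1 time(s)
  13: appears 3 time(s)
  16: appears 2 time(s)
  19: appears 1 time(s)
Step 2: The value 13 appears most frequently (3 times).
Step 3: Mode = 13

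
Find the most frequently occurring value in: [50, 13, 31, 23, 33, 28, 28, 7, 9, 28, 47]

28

Step 1: Count the frequency of each value:
  7: appears 1 time(s)
  9: appears 1 time(s)
  13: appears 1 time(s)
  23: appears 1 time(s)
  28: appears 3 time(s)
  31: appears 1 time(s)
  33: appears 1 time(s)
  47: appears 1 time(s)
  50: appears 1 time(s)
Step 2: The value 28 appears most frequently (3 times).
Step 3: Mode = 28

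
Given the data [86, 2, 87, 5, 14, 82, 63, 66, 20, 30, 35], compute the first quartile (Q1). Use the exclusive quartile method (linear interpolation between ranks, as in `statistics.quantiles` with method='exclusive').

14

Step 1: Sort the data: [2, 5, 14, 20, 30, 35, 63, 66, 82, 86, 87]
Step 2: n = 11
Step 3: Using the exclusive quartile method:
  Q1 = 14
  Q2 (median) = 35
  Q3 = 82
  IQR = Q3 - Q1 = 82 - 14 = 68
Step 4: Q1 = 14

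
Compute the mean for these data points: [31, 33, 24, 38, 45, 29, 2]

28.8571

Step 1: Sum all values: 31 + 33 + 24 + 38 + 45 + 29 + 2 = 202
Step 2: Count the number of values: n = 7
Step 3: Mean = sum / n = 202 / 7 = 28.8571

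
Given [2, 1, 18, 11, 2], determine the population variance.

44.56

Step 1: Compute the mean: (2 + 1 + 18 + 11 + 2) / 5 = 6.8
Step 2: Compute squared deviations from the mean:
  (2 - 6.8)^2 = 23.04
  (1 - 6.8)^2 = 33.64
  (18 - 6.8)^2 = 125.44
  (11 - 6.8)^2 = 17.64
  (2 - 6.8)^2 = 23.04
Step 3: Sum of squared deviations = 222.8
Step 4: Population variance = 222.8 / 5 = 44.56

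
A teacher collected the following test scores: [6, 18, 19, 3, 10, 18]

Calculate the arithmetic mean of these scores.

12.3333

Step 1: Sum all values: 6 + 18 + 19 + 3 + 10 + 18 = 74
Step 2: Count the number of values: n = 6
Step 3: Mean = sum / n = 74 / 6 = 12.3333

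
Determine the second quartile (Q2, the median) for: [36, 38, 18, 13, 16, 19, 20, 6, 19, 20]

19

Step 1: Sort the data: [6, 13, 16, 18, 19, 19, 20, 20, 36, 38]
Step 2: n = 10
Step 3: Q2 is the median. Since n is even, it is the average of the values at positions 5 and 6:
  Q2 = (19 + 19) / 2 = 19
Step 4: Q2 = 19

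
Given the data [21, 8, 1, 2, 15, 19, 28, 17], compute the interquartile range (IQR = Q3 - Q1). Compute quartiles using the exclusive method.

17

Step 1: Sort the data: [1, 2, 8, 15, 17, 19, 21, 28]
Step 2: n = 8
Step 3: Using the exclusive quartile method:
  Q1 = 3.5
  Q2 (median) = 16
  Q3 = 20.5
  IQR = Q3 - Q1 = 20.5 - 3.5 = 17
Step 4: IQR = 17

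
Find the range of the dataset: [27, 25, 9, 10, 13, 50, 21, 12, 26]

41

Step 1: Identify the maximum value: max = 50
Step 2: Identify the minimum value: min = 9
Step 3: Range = max - min = 50 - 9 = 41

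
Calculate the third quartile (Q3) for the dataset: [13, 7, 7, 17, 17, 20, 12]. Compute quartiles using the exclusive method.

17

Step 1: Sort the data: [7, 7, 12, 13, 17, 17, 20]
Step 2: n = 7
Step 3: Using the exclusive quartile method:
  Q1 = 7
  Q2 (median) = 13
  Q3 = 17
  IQR = Q3 - Q1 = 17 - 7 = 10
Step 4: Q3 = 17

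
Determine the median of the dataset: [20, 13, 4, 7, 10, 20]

11.5

Step 1: Sort the data in ascending order: [4, 7, 10, 13, 20, 20]
Step 2: The number of values is n = 6.
Step 3: Since n is even, the median is the average of positions 3 and 4:
  Median = (10 + 13) / 2 = 11.5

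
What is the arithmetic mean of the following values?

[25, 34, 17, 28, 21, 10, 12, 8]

19.375

Step 1: Sum all values: 25 + 34 + 17 + 28 + 21 + 10 + 12 + 8 = 155
Step 2: Count the number of values: n = 8
Step 3: Mean = sum / n = 155 / 8 = 19.375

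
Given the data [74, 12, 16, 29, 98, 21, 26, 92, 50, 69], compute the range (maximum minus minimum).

86

Step 1: Identify the maximum value: max = 98
Step 2: Identify the minimum value: min = 12
Step 3: Range = max - min = 98 - 12 = 86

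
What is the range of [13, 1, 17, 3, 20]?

19

Step 1: Identify the maximum value: max = 20
Step 2: Identify the minimum value: min = 1
Step 3: Range = max - min = 20 - 1 = 19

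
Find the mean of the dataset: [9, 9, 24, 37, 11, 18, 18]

18

Step 1: Sum all values: 9 + 9 + 24 + 37 + 11 + 18 + 18 = 126
Step 2: Count the number of values: n = 7
Step 3: Mean = sum / n = 126 / 7 = 18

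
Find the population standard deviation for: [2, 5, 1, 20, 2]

7.1274

Step 1: Compute the mean: 6
Step 2: Sum of squared deviations from the mean: 254
Step 3: Population variance = 254 / 5 = 50.8
Step 4: Standard deviation = sqrt(50.8) = 7.1274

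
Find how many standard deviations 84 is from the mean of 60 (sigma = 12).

2

Step 1: Recall the z-score formula: z = (x - mu) / sigma
Step 2: Substitute values: z = (84 - 60) / 12
Step 3: z = 24 / 12 = 2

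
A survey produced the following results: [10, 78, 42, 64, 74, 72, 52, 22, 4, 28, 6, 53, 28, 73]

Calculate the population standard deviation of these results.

25.9379

Step 1: Compute the mean: 43.2857
Step 2: Sum of squared deviations from the mean: 9418.8571
Step 3: Population variance = 9418.8571 / 14 = 672.7755
Step 4: Standard deviation = sqrt(672.7755) = 25.9379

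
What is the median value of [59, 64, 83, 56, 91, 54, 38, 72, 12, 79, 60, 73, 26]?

60

Step 1: Sort the data in ascending order: [12, 26, 38, 54, 56, 59, 60, 64, 72, 73, 79, 83, 91]
Step 2: The number of values is n = 13.
Step 3: Since n is odd, the median is the middle value at position 7: 60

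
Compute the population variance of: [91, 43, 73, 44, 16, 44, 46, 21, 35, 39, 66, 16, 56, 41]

419.9235

Step 1: Compute the mean: (91 + 43 + 73 + 44 + 16 + 44 + 46 + 21 + 35 + 39 + 66 + 16 + 56 + 41) / 14 = 45.0714
Step 2: Compute squared deviations from the mean:
  (91 - 45.0714)^2 = 2109.4337
  (43 - 45.0714)^2 = 4.2908
  (73 - 45.0714)^2 = 780.0051
  (44 - 45.0714)^2 = 1.148
  (16 - 45.0714)^2 = 845.148
  (44 - 45.0714)^2 = 1.148
  (46 - 45.0714)^2 = 0.8622
  (21 - 45.0714)^2 = 579.4337
  (35 - 45.0714)^2 = 101.4337
  (39 - 45.0714)^2 = 36.8622
  (66 - 45.0714)^2 = 438.0051
  (16 - 45.0714)^2 = 845.148
  (56 - 45.0714)^2 = 119.4337
  (41 - 45.0714)^2 = 16.5765
Step 3: Sum of squared deviations = 5878.9286
Step 4: Population variance = 5878.9286 / 14 = 419.9235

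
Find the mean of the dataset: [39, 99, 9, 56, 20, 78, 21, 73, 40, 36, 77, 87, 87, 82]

57.4286

Step 1: Sum all values: 39 + 99 + 9 + 56 + 20 + 78 + 21 + 73 + 40 + 36 + 77 + 87 + 87 + 82 = 804
Step 2: Count the number of values: n = 14
Step 3: Mean = sum / n = 804 / 14 = 57.4286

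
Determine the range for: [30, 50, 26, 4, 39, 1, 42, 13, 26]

49

Step 1: Identify the maximum value: max = 50
Step 2: Identify the minimum value: min = 1
Step 3: Range = max - min = 50 - 1 = 49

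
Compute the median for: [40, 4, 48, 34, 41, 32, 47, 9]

37

Step 1: Sort the data in ascending order: [4, 9, 32, 34, 40, 41, 47, 48]
Step 2: The number of values is n = 8.
Step 3: Since n is even, the median is the average of positions 4 and 5:
  Median = (34 + 40) / 2 = 37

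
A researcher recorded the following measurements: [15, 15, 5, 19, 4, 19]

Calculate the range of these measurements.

15

Step 1: Identify the maximum value: max = 19
Step 2: Identify the minimum value: min = 4
Step 3: Range = max - min = 19 - 4 = 15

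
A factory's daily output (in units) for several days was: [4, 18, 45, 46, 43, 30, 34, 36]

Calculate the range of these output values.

42

Step 1: Identify the maximum value: max = 46
Step 2: Identify the minimum value: min = 4
Step 3: Range = max - min = 46 - 4 = 42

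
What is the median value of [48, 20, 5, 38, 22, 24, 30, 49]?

27

Step 1: Sort the data in ascending order: [5, 20, 22, 24, 30, 38, 48, 49]
Step 2: The number of values is n = 8.
Step 3: Since n is even, the median is the average of positions 4 and 5:
  Median = (24 + 30) / 2 = 27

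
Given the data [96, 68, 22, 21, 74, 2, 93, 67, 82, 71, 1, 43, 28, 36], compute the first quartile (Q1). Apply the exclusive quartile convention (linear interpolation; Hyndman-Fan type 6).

21.75

Step 1: Sort the data: [1, 2, 21, 22, 28, 36, 43, 67, 68, 71, 74, 82, 93, 96]
Step 2: n = 14
Step 3: Using the exclusive quartile method:
  Q1 = 21.75
  Q2 (median) = 55
  Q3 = 76
  IQR = Q3 - Q1 = 76 - 21.75 = 54.25
Step 4: Q1 = 21.75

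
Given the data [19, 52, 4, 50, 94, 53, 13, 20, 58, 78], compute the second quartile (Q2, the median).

51

Step 1: Sort the data: [4, 13, 19, 20, 50, 52, 53, 58, 78, 94]
Step 2: n = 10
Step 3: Q2 is the median. Since n is even, it is the average of the values at positions 5 and 6:
  Q2 = (50 + 52) / 2 = 51
Step 4: Q2 = 51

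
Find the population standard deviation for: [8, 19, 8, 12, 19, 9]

4.7871

Step 1: Compute the mean: 12.5
Step 2: Sum of squared deviations from the mean: 137.5
Step 3: Population variance = 137.5 / 6 = 22.9167
Step 4: Standard deviation = sqrt(22.9167) = 4.7871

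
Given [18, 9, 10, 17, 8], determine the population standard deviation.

4.2237

Step 1: Compute the mean: 12.4
Step 2: Sum of squared deviations from the mean: 89.2
Step 3: Population variance = 89.2 / 5 = 17.84
Step 4: Standard deviation = sqrt(17.84) = 4.2237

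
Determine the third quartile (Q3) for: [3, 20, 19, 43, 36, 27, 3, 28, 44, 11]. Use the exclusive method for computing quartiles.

37.75

Step 1: Sort the data: [3, 3, 11, 19, 20, 27, 28, 36, 43, 44]
Step 2: n = 10
Step 3: Using the exclusive quartile method:
  Q1 = 9
  Q2 (median) = 23.5
  Q3 = 37.75
  IQR = Q3 - Q1 = 37.75 - 9 = 28.75
Step 4: Q3 = 37.75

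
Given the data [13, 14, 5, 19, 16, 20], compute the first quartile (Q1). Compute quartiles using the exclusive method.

11

Step 1: Sort the data: [5, 13, 14, 16, 19, 20]
Step 2: n = 6
Step 3: Using the exclusive quartile method:
  Q1 = 11
  Q2 (median) = 15
  Q3 = 19.25
  IQR = Q3 - Q1 = 19.25 - 11 = 8.25
Step 4: Q1 = 11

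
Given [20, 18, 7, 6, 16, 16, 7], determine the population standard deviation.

5.5144

Step 1: Compute the mean: 12.8571
Step 2: Sum of squared deviations from the mean: 212.8571
Step 3: Population variance = 212.8571 / 7 = 30.4082
Step 4: Standard deviation = sqrt(30.4082) = 5.5144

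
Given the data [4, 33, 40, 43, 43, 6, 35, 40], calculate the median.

37.5

Step 1: Sort the data in ascending order: [4, 6, 33, 35, 40, 40, 43, 43]
Step 2: The number of values is n = 8.
Step 3: Since n is even, the median is the average of positions 4 and 5:
  Median = (35 + 40) / 2 = 37.5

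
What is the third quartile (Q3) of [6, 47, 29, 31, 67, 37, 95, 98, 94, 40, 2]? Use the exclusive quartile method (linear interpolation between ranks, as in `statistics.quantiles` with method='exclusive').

94

Step 1: Sort the data: [2, 6, 29, 31, 37, 40, 47, 67, 94, 95, 98]
Step 2: n = 11
Step 3: Using the exclusive quartile method:
  Q1 = 29
  Q2 (median) = 40
  Q3 = 94
  IQR = Q3 - Q1 = 94 - 29 = 65
Step 4: Q3 = 94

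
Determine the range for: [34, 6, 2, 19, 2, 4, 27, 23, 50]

48

Step 1: Identify the maximum value: max = 50
Step 2: Identify the minimum value: min = 2
Step 3: Range = max - min = 50 - 2 = 48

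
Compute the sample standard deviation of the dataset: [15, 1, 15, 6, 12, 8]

5.5408

Step 1: Compute the mean: 9.5
Step 2: Sum of squared deviations from the mean: 153.5
Step 3: Sample variance = 153.5 / 5 = 30.7
Step 4: Standard deviation = sqrt(30.7) = 5.5408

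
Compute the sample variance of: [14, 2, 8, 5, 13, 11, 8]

18.5714

Step 1: Compute the mean: (14 + 2 + 8 + 5 + 13 + 11 + 8) / 7 = 8.7143
Step 2: Compute squared deviations from the mean:
  (14 - 8.7143)^2 = 27.9388
  (2 - 8.7143)^2 = 45.0816
  (8 - 8.7143)^2 = 0.5102
  (5 - 8.7143)^2 = 13.7959
  (13 - 8.7143)^2 = 18.3673
  (11 - 8.7143)^2 = 5.2245
  (8 - 8.7143)^2 = 0.5102
Step 3: Sum of squared deviations = 111.4286
Step 4: Sample variance = 111.4286 / 6 = 18.5714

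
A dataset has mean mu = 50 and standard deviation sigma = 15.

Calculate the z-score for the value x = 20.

-2

Step 1: Recall the z-score formula: z = (x - mu) / sigma
Step 2: Substitute values: z = (20 - 50) / 15
Step 3: z = -30 / 15 = -2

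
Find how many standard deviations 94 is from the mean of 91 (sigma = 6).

0.5

Step 1: Recall the z-score formula: z = (x - mu) / sigma
Step 2: Substitute values: z = (94 - 91) / 6
Step 3: z = 3 / 6 = 0.5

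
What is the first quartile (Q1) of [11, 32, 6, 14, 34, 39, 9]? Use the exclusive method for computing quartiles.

9

Step 1: Sort the data: [6, 9, 11, 14, 32, 34, 39]
Step 2: n = 7
Step 3: Using the exclusive quartile method:
  Q1 = 9
  Q2 (median) = 14
  Q3 = 34
  IQR = Q3 - Q1 = 34 - 9 = 25
Step 4: Q1 = 9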